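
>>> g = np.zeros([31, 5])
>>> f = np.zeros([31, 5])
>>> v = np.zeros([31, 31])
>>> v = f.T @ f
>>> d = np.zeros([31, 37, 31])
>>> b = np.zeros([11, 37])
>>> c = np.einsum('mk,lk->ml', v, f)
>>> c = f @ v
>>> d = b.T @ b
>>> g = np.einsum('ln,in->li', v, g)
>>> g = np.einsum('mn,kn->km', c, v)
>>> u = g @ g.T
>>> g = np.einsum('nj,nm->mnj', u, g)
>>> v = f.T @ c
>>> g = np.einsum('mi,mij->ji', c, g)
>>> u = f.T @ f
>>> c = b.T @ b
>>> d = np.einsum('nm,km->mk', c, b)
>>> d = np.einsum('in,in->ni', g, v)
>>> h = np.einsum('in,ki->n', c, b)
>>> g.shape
(5, 5)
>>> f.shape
(31, 5)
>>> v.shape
(5, 5)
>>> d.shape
(5, 5)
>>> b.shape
(11, 37)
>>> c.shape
(37, 37)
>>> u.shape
(5, 5)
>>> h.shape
(37,)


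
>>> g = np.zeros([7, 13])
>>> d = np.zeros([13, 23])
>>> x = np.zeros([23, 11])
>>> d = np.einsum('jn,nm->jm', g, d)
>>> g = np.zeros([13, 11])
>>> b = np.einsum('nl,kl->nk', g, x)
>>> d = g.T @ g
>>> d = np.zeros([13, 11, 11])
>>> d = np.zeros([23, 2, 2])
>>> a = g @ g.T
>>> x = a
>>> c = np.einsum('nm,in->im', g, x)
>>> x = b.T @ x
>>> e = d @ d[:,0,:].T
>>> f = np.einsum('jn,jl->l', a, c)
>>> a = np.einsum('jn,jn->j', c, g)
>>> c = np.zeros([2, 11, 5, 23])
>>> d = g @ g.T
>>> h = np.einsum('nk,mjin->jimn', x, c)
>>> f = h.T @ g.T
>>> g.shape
(13, 11)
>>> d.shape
(13, 13)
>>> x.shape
(23, 13)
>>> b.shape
(13, 23)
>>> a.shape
(13,)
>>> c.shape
(2, 11, 5, 23)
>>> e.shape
(23, 2, 23)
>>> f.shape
(23, 2, 5, 13)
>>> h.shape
(11, 5, 2, 23)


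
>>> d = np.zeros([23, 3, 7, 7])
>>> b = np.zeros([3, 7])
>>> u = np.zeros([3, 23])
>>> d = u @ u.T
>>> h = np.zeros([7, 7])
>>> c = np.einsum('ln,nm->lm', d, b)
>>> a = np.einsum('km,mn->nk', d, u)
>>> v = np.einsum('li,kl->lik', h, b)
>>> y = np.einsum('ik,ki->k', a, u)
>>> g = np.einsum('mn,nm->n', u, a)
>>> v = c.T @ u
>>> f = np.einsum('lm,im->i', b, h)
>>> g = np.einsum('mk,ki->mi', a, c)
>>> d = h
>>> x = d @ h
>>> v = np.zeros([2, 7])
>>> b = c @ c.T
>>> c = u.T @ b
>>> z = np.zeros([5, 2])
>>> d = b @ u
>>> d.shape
(3, 23)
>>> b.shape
(3, 3)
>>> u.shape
(3, 23)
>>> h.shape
(7, 7)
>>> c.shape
(23, 3)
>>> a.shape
(23, 3)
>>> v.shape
(2, 7)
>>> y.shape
(3,)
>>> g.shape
(23, 7)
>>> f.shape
(7,)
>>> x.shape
(7, 7)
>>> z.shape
(5, 2)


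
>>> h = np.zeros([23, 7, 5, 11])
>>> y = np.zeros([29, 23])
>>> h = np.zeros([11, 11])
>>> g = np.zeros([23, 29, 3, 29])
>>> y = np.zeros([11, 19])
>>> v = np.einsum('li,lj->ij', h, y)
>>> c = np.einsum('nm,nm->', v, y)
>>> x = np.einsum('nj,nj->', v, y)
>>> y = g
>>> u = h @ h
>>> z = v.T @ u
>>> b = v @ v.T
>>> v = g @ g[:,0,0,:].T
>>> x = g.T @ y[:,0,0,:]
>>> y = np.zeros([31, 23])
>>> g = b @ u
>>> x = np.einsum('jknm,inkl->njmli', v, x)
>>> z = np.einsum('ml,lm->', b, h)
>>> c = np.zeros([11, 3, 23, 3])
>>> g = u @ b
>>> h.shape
(11, 11)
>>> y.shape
(31, 23)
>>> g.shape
(11, 11)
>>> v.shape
(23, 29, 3, 23)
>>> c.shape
(11, 3, 23, 3)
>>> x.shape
(3, 23, 23, 29, 29)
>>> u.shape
(11, 11)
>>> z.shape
()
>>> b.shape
(11, 11)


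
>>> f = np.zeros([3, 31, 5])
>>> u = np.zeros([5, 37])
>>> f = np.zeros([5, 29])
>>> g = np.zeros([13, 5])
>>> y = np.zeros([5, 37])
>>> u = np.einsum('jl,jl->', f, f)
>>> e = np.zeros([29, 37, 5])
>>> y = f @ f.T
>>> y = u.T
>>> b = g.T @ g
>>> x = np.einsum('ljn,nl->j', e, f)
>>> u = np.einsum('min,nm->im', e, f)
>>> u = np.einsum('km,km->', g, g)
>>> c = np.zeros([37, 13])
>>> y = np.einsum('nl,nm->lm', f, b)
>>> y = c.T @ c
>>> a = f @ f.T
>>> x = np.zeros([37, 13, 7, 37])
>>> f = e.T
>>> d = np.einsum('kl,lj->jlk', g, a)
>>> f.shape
(5, 37, 29)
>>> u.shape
()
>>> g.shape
(13, 5)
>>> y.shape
(13, 13)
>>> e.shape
(29, 37, 5)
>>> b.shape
(5, 5)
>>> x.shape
(37, 13, 7, 37)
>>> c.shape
(37, 13)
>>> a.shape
(5, 5)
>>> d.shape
(5, 5, 13)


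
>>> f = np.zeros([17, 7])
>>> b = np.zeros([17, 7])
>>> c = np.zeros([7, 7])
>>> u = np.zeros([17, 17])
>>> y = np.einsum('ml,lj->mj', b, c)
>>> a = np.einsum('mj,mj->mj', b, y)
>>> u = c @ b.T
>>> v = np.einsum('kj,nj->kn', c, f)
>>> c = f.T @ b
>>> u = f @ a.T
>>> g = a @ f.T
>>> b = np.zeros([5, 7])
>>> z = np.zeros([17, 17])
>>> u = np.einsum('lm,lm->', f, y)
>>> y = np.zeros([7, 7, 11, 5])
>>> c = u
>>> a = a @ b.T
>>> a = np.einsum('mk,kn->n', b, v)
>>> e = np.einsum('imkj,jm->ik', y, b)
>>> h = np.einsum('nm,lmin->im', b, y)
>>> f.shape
(17, 7)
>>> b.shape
(5, 7)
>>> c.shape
()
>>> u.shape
()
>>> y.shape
(7, 7, 11, 5)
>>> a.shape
(17,)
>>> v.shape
(7, 17)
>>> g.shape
(17, 17)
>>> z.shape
(17, 17)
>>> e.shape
(7, 11)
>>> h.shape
(11, 7)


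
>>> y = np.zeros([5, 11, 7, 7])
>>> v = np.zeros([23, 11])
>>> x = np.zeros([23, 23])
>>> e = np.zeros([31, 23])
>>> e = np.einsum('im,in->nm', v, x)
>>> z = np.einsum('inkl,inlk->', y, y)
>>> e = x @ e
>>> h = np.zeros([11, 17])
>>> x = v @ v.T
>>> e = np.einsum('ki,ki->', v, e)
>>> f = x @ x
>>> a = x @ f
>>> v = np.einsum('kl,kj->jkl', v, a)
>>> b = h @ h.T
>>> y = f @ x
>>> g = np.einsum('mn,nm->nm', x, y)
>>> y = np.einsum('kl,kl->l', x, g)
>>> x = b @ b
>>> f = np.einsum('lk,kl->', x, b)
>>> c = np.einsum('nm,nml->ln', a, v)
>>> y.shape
(23,)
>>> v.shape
(23, 23, 11)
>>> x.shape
(11, 11)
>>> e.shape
()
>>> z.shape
()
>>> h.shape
(11, 17)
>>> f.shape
()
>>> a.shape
(23, 23)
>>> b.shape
(11, 11)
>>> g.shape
(23, 23)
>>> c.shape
(11, 23)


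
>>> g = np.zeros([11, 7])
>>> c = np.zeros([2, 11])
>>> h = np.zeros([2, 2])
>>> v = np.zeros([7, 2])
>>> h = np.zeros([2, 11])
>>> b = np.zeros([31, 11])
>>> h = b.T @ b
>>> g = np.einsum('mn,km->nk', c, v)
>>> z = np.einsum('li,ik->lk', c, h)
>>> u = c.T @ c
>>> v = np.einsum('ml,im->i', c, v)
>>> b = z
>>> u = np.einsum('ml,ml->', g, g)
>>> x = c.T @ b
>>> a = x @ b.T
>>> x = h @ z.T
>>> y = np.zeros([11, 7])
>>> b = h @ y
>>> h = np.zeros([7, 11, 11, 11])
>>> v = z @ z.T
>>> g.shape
(11, 7)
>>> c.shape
(2, 11)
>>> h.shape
(7, 11, 11, 11)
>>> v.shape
(2, 2)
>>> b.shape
(11, 7)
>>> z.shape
(2, 11)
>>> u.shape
()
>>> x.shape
(11, 2)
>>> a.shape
(11, 2)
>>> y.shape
(11, 7)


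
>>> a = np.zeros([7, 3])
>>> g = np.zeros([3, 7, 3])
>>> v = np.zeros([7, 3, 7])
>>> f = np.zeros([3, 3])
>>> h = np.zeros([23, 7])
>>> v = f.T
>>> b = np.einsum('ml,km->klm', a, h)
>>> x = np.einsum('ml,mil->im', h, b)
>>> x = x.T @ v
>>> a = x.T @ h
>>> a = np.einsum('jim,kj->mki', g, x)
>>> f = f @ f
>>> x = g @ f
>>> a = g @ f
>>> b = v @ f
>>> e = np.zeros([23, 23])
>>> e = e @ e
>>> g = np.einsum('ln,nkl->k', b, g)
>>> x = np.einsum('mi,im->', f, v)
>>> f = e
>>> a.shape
(3, 7, 3)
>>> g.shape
(7,)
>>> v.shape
(3, 3)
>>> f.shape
(23, 23)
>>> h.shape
(23, 7)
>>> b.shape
(3, 3)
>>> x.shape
()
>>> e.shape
(23, 23)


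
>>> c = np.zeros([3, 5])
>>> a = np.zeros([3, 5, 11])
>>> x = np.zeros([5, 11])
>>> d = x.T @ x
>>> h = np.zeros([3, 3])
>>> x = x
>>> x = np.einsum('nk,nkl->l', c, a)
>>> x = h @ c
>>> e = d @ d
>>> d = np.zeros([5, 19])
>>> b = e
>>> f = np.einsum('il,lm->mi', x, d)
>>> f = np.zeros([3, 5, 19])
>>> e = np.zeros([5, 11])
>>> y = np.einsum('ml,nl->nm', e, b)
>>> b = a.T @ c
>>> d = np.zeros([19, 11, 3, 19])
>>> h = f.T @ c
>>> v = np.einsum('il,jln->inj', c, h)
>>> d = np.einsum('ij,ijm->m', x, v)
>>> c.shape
(3, 5)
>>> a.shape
(3, 5, 11)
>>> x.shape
(3, 5)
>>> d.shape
(19,)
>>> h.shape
(19, 5, 5)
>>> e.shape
(5, 11)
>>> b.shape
(11, 5, 5)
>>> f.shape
(3, 5, 19)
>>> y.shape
(11, 5)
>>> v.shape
(3, 5, 19)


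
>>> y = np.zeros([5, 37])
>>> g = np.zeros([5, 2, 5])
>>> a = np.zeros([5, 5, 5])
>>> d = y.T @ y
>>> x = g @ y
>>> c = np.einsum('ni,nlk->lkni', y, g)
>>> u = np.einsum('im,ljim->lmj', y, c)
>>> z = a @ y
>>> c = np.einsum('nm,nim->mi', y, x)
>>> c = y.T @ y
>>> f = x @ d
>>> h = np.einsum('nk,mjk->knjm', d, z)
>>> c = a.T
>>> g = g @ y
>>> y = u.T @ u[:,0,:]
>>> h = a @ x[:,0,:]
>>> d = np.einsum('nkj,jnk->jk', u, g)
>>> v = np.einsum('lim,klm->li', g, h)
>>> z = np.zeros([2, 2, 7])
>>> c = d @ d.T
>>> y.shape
(5, 37, 5)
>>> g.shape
(5, 2, 37)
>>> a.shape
(5, 5, 5)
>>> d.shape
(5, 37)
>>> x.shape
(5, 2, 37)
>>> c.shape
(5, 5)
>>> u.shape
(2, 37, 5)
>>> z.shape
(2, 2, 7)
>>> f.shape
(5, 2, 37)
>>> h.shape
(5, 5, 37)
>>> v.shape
(5, 2)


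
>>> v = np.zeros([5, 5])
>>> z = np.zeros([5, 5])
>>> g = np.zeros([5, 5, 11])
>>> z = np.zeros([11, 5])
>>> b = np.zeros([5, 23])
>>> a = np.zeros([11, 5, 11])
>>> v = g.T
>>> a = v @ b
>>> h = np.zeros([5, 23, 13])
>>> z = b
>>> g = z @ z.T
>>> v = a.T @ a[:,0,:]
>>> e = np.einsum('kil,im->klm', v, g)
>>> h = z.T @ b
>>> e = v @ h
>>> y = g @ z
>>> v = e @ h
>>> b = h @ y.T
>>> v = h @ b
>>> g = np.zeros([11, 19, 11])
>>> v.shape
(23, 5)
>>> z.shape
(5, 23)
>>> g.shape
(11, 19, 11)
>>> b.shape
(23, 5)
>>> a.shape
(11, 5, 23)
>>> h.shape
(23, 23)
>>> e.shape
(23, 5, 23)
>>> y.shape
(5, 23)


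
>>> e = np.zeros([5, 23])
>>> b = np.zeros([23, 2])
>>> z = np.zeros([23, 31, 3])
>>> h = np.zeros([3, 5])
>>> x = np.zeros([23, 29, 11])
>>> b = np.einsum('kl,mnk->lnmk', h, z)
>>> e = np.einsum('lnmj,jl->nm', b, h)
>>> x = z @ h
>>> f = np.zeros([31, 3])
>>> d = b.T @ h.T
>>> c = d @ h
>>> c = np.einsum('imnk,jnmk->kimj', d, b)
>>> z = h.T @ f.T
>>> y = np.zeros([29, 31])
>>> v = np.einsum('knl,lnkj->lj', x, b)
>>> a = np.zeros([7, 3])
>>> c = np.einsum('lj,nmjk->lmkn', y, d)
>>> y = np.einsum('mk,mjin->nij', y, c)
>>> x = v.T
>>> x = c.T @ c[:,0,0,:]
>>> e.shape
(31, 23)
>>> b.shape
(5, 31, 23, 3)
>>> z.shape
(5, 31)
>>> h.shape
(3, 5)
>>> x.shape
(3, 3, 23, 3)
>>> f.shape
(31, 3)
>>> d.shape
(3, 23, 31, 3)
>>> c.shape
(29, 23, 3, 3)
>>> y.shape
(3, 3, 23)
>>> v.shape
(5, 3)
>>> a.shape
(7, 3)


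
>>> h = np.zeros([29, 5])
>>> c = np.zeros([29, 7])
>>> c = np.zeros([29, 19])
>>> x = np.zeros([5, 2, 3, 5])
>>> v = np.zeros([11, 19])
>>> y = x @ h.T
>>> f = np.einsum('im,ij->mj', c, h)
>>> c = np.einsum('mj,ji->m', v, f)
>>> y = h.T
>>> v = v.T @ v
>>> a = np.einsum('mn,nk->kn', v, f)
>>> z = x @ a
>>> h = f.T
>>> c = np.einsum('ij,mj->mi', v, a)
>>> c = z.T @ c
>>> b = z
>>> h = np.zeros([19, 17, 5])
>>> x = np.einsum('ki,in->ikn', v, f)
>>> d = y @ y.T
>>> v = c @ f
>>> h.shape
(19, 17, 5)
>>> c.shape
(19, 3, 2, 19)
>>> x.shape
(19, 19, 5)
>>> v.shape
(19, 3, 2, 5)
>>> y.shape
(5, 29)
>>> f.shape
(19, 5)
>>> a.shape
(5, 19)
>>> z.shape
(5, 2, 3, 19)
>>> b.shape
(5, 2, 3, 19)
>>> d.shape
(5, 5)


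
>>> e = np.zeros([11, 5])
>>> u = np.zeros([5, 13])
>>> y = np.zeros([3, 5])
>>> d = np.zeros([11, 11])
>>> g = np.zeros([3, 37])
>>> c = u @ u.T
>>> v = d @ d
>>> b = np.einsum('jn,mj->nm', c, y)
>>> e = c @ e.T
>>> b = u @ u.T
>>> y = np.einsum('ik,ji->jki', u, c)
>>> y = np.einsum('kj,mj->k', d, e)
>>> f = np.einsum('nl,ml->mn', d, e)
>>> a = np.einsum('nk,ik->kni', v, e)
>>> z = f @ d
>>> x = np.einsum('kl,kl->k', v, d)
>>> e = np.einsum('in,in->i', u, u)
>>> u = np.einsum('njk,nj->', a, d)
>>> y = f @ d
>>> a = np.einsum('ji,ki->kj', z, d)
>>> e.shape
(5,)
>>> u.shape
()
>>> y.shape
(5, 11)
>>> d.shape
(11, 11)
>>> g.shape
(3, 37)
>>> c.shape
(5, 5)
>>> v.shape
(11, 11)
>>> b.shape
(5, 5)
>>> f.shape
(5, 11)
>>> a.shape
(11, 5)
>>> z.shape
(5, 11)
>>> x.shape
(11,)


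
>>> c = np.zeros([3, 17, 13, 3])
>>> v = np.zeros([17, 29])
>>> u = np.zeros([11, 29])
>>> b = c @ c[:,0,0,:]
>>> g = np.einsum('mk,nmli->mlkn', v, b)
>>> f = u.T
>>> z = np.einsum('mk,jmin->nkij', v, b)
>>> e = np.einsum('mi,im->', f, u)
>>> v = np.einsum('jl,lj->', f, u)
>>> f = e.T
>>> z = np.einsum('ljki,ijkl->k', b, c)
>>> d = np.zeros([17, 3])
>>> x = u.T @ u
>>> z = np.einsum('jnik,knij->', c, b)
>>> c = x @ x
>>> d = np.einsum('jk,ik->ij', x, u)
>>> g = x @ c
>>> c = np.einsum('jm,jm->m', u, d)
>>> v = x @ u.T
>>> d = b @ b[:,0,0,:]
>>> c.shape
(29,)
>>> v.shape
(29, 11)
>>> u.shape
(11, 29)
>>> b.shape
(3, 17, 13, 3)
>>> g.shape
(29, 29)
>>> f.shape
()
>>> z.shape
()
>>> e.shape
()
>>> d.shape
(3, 17, 13, 3)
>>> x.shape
(29, 29)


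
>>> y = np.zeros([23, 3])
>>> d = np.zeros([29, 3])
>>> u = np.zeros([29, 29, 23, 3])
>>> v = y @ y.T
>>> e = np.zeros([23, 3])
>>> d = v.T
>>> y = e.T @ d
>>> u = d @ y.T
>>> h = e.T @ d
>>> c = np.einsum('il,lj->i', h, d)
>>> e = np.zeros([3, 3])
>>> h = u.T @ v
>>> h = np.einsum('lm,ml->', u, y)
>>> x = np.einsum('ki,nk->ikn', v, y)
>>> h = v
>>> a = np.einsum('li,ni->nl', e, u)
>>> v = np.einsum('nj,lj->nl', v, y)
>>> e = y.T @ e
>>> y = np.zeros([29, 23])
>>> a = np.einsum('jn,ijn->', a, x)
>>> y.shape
(29, 23)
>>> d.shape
(23, 23)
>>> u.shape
(23, 3)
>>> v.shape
(23, 3)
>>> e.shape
(23, 3)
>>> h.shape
(23, 23)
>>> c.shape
(3,)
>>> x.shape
(23, 23, 3)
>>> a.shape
()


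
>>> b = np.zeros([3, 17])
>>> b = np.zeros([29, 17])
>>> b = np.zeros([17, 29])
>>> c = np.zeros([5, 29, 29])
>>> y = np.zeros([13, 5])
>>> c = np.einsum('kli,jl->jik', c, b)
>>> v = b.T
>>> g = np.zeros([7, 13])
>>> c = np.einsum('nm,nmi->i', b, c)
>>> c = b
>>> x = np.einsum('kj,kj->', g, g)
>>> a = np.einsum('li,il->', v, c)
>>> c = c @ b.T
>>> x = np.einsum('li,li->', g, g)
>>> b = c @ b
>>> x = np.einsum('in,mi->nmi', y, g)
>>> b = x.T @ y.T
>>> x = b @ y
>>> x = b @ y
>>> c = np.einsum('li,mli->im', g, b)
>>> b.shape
(13, 7, 13)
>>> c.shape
(13, 13)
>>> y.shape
(13, 5)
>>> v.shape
(29, 17)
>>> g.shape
(7, 13)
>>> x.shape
(13, 7, 5)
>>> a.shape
()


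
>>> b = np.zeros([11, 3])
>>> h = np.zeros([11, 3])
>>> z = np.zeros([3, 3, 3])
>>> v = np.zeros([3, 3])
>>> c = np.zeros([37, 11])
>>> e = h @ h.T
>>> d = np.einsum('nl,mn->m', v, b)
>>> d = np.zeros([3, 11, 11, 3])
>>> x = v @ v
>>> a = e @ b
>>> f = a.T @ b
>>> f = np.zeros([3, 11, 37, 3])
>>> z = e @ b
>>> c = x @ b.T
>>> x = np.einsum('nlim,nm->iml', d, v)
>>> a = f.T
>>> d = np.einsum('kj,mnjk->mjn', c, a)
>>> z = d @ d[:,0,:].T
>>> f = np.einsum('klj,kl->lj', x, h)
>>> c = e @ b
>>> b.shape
(11, 3)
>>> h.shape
(11, 3)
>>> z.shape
(3, 11, 3)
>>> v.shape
(3, 3)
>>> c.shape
(11, 3)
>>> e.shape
(11, 11)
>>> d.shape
(3, 11, 37)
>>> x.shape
(11, 3, 11)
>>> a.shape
(3, 37, 11, 3)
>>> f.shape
(3, 11)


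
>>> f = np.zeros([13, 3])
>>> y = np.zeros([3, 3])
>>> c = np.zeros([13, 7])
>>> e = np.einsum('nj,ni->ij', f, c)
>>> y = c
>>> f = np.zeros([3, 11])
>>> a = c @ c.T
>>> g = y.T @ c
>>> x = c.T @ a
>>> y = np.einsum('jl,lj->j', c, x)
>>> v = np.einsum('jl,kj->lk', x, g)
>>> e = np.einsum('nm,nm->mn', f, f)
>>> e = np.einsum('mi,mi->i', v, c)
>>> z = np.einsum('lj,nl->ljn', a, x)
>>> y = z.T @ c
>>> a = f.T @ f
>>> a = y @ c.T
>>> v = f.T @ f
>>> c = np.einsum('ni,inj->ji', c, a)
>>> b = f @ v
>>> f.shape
(3, 11)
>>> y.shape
(7, 13, 7)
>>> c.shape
(13, 7)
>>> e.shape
(7,)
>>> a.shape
(7, 13, 13)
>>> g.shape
(7, 7)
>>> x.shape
(7, 13)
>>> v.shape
(11, 11)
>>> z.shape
(13, 13, 7)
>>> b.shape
(3, 11)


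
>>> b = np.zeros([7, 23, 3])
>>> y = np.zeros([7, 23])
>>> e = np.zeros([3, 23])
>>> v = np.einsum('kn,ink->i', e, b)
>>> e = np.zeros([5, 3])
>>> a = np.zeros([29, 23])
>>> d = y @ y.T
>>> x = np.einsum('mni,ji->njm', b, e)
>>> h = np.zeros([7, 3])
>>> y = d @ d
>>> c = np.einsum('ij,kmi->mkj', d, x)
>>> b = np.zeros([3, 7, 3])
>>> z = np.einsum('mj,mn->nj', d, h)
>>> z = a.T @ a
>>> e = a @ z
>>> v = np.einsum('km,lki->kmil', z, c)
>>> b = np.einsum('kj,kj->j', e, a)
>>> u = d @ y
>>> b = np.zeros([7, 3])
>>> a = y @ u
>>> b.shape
(7, 3)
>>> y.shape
(7, 7)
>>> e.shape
(29, 23)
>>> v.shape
(23, 23, 7, 5)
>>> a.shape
(7, 7)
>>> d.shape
(7, 7)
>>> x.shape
(23, 5, 7)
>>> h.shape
(7, 3)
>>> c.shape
(5, 23, 7)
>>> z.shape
(23, 23)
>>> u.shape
(7, 7)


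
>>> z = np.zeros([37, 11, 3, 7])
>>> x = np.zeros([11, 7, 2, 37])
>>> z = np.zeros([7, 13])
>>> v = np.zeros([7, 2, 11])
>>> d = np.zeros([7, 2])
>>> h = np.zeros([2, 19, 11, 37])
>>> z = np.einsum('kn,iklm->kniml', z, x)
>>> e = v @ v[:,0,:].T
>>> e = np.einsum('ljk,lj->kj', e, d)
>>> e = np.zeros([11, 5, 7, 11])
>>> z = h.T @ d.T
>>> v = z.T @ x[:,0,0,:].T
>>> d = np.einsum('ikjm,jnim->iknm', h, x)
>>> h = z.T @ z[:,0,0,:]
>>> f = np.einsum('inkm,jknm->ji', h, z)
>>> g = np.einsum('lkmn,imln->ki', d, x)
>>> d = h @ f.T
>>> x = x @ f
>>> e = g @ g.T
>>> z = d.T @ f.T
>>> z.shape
(37, 11, 19, 37)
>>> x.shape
(11, 7, 2, 7)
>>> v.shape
(7, 19, 11, 11)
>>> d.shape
(7, 19, 11, 37)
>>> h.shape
(7, 19, 11, 7)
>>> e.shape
(19, 19)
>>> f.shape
(37, 7)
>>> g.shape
(19, 11)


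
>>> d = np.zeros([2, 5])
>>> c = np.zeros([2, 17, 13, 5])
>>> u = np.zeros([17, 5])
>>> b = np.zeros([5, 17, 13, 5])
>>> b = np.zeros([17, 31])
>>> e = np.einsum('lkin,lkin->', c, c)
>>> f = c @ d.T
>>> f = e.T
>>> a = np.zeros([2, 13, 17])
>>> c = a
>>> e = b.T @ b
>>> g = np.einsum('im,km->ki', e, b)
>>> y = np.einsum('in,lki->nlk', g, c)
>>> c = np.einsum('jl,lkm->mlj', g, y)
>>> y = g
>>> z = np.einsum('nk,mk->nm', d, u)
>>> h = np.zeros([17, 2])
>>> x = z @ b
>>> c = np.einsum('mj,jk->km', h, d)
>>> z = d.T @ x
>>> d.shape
(2, 5)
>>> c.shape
(5, 17)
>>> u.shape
(17, 5)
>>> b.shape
(17, 31)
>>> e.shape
(31, 31)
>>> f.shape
()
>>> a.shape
(2, 13, 17)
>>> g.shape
(17, 31)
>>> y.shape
(17, 31)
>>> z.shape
(5, 31)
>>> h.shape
(17, 2)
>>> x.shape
(2, 31)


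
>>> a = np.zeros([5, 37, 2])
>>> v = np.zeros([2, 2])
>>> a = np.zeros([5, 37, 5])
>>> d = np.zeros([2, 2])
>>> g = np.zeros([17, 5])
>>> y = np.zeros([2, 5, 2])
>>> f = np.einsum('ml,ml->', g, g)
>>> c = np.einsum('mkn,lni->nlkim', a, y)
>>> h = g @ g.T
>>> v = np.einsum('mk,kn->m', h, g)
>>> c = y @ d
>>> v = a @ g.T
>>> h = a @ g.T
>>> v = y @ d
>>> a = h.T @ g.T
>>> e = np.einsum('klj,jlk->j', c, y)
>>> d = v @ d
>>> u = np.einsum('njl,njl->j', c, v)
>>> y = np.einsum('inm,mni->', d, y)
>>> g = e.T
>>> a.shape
(17, 37, 17)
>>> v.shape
(2, 5, 2)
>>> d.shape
(2, 5, 2)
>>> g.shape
(2,)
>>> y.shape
()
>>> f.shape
()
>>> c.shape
(2, 5, 2)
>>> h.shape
(5, 37, 17)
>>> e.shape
(2,)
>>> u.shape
(5,)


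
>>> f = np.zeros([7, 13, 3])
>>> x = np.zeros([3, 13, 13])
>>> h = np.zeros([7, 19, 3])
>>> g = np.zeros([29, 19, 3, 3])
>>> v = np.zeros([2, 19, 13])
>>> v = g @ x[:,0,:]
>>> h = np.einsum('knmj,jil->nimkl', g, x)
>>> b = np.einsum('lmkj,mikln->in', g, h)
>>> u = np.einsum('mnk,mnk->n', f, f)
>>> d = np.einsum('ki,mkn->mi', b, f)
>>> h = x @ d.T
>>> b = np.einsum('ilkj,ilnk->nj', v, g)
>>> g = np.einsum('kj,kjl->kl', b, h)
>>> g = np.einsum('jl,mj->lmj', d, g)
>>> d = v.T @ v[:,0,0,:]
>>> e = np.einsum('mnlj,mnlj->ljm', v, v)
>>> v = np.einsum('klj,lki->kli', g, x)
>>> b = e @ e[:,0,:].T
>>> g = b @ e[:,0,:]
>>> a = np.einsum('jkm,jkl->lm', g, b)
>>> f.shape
(7, 13, 3)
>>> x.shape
(3, 13, 13)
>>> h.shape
(3, 13, 7)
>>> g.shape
(3, 13, 29)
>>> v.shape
(13, 3, 13)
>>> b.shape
(3, 13, 3)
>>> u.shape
(13,)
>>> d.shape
(13, 3, 19, 13)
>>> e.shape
(3, 13, 29)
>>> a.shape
(3, 29)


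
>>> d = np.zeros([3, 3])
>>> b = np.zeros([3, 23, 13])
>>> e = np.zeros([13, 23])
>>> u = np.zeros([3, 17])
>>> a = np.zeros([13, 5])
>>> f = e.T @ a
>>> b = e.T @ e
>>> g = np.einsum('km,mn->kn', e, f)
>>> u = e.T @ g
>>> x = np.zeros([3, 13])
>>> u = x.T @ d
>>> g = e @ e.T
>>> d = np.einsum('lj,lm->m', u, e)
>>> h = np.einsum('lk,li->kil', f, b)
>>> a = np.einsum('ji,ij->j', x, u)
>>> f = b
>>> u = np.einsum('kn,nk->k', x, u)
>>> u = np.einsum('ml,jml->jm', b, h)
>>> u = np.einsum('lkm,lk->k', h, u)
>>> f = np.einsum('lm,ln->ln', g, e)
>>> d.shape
(23,)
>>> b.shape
(23, 23)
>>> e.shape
(13, 23)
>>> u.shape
(23,)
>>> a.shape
(3,)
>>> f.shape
(13, 23)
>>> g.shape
(13, 13)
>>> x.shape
(3, 13)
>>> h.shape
(5, 23, 23)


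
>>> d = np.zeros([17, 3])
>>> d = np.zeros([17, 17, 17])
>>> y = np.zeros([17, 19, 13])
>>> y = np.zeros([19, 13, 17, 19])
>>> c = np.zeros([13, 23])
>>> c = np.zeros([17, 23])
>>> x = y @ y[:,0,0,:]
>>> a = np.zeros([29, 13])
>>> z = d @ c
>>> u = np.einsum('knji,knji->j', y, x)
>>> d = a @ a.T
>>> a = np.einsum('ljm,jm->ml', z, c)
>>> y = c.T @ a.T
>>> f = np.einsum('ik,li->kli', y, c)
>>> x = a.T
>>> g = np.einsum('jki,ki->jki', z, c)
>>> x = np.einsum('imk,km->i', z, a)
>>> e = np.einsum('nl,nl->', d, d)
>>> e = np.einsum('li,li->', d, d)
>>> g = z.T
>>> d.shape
(29, 29)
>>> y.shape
(23, 23)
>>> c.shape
(17, 23)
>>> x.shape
(17,)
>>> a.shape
(23, 17)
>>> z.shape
(17, 17, 23)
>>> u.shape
(17,)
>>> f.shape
(23, 17, 23)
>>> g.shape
(23, 17, 17)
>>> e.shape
()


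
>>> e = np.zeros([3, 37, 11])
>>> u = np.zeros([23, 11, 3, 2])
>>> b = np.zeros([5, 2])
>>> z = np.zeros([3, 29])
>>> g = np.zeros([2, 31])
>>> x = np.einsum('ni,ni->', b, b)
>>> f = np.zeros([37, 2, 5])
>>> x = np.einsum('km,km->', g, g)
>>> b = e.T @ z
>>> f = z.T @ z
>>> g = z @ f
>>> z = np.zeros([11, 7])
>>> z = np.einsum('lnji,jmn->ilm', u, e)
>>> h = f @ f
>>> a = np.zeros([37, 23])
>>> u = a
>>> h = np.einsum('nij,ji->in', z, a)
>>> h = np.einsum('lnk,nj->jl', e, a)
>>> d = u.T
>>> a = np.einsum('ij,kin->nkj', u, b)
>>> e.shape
(3, 37, 11)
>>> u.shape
(37, 23)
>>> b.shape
(11, 37, 29)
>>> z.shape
(2, 23, 37)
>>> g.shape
(3, 29)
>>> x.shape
()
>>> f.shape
(29, 29)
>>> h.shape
(23, 3)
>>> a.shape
(29, 11, 23)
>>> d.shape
(23, 37)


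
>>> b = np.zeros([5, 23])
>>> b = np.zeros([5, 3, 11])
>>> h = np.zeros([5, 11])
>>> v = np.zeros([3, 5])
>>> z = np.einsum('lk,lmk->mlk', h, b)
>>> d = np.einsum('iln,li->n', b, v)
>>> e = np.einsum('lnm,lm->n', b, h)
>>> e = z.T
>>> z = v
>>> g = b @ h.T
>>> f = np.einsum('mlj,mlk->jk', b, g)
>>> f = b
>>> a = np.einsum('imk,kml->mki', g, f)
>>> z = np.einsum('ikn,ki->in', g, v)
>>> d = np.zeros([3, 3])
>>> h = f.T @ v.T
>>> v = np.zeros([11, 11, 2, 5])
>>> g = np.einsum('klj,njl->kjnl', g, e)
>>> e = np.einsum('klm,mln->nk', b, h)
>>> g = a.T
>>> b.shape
(5, 3, 11)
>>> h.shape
(11, 3, 3)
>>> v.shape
(11, 11, 2, 5)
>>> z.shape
(5, 5)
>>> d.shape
(3, 3)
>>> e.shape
(3, 5)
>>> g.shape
(5, 5, 3)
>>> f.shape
(5, 3, 11)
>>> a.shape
(3, 5, 5)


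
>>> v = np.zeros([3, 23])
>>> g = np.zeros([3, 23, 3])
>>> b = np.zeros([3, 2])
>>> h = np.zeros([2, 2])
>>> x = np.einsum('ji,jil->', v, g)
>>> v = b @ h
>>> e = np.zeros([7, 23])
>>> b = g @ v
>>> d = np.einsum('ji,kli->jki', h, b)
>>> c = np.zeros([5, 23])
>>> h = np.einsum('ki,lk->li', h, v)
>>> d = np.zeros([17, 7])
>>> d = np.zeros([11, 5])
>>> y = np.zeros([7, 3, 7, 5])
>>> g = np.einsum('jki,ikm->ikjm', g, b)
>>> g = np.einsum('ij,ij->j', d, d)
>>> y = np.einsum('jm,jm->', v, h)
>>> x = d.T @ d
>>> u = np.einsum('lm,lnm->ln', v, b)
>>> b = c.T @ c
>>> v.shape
(3, 2)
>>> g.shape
(5,)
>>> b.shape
(23, 23)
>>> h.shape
(3, 2)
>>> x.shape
(5, 5)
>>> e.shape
(7, 23)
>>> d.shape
(11, 5)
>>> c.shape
(5, 23)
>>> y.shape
()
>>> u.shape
(3, 23)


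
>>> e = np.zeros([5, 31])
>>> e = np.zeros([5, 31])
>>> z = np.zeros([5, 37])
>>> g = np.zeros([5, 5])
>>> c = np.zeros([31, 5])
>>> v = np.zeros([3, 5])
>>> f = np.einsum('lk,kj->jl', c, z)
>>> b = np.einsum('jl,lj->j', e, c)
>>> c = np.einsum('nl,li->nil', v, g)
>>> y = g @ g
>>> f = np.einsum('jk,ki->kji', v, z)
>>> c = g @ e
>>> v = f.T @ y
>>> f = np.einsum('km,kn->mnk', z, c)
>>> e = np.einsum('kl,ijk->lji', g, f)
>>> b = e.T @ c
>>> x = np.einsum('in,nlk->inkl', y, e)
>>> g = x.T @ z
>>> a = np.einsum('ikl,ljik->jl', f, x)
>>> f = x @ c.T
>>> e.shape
(5, 31, 37)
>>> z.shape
(5, 37)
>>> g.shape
(31, 37, 5, 37)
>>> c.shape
(5, 31)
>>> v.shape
(37, 3, 5)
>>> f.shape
(5, 5, 37, 5)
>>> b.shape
(37, 31, 31)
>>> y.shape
(5, 5)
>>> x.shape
(5, 5, 37, 31)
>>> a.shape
(5, 5)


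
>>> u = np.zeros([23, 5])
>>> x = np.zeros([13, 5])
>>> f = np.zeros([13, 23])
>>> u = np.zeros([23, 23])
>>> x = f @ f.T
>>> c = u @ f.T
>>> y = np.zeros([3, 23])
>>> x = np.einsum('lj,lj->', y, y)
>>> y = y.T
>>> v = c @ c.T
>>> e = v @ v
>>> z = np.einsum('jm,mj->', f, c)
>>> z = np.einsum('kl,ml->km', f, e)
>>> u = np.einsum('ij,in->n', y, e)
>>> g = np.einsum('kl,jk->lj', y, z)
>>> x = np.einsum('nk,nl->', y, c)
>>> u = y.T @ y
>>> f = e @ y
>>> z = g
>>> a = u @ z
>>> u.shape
(3, 3)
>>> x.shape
()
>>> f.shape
(23, 3)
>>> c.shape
(23, 13)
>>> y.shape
(23, 3)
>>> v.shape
(23, 23)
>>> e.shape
(23, 23)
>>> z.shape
(3, 13)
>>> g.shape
(3, 13)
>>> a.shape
(3, 13)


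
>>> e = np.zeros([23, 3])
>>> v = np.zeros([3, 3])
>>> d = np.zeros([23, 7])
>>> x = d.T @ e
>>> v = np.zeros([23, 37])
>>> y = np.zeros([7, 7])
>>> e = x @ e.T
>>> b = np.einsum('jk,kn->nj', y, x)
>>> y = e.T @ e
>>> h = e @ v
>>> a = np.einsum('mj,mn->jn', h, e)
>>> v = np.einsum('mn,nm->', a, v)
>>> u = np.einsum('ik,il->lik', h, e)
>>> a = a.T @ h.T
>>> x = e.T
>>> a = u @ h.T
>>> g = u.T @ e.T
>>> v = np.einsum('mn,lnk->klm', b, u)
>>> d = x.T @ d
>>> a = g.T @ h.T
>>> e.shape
(7, 23)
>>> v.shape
(37, 23, 3)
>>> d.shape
(7, 7)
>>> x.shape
(23, 7)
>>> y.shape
(23, 23)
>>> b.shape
(3, 7)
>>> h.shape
(7, 37)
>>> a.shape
(7, 7, 7)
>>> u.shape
(23, 7, 37)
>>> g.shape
(37, 7, 7)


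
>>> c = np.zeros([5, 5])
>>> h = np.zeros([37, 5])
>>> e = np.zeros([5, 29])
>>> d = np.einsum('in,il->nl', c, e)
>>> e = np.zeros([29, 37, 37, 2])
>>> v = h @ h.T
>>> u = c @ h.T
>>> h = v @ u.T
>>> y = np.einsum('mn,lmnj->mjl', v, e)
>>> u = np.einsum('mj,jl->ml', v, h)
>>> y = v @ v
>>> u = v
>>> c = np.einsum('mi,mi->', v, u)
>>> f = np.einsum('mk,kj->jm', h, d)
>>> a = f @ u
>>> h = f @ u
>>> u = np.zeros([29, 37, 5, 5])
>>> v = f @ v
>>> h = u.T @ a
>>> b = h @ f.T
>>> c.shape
()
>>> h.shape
(5, 5, 37, 37)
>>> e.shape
(29, 37, 37, 2)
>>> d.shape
(5, 29)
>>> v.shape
(29, 37)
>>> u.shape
(29, 37, 5, 5)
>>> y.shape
(37, 37)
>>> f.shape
(29, 37)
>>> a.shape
(29, 37)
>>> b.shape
(5, 5, 37, 29)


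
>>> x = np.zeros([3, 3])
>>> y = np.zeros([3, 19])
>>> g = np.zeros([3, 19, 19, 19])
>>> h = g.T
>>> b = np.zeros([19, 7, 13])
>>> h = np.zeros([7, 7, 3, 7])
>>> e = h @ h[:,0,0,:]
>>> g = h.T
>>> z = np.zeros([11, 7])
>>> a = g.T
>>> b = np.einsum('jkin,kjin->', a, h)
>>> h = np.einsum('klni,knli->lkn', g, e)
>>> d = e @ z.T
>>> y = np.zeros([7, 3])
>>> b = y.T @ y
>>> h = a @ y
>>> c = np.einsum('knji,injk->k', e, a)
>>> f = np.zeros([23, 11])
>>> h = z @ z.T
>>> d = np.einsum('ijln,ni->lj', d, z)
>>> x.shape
(3, 3)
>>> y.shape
(7, 3)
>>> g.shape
(7, 3, 7, 7)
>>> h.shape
(11, 11)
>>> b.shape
(3, 3)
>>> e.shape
(7, 7, 3, 7)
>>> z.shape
(11, 7)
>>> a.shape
(7, 7, 3, 7)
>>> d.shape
(3, 7)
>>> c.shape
(7,)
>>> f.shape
(23, 11)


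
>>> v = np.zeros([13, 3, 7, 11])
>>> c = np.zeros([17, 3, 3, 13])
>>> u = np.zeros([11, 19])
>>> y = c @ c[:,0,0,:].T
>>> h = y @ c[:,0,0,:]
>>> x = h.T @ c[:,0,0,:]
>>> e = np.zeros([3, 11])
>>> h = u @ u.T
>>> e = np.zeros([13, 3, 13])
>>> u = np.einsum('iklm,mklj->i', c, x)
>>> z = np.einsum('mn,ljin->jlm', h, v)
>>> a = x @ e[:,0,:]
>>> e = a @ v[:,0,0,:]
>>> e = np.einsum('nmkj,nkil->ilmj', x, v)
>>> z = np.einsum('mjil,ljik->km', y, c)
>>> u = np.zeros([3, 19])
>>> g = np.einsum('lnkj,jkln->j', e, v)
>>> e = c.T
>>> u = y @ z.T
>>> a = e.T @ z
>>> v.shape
(13, 3, 7, 11)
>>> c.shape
(17, 3, 3, 13)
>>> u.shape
(17, 3, 3, 13)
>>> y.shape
(17, 3, 3, 17)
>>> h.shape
(11, 11)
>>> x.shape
(13, 3, 3, 13)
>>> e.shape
(13, 3, 3, 17)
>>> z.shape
(13, 17)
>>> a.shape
(17, 3, 3, 17)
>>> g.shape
(13,)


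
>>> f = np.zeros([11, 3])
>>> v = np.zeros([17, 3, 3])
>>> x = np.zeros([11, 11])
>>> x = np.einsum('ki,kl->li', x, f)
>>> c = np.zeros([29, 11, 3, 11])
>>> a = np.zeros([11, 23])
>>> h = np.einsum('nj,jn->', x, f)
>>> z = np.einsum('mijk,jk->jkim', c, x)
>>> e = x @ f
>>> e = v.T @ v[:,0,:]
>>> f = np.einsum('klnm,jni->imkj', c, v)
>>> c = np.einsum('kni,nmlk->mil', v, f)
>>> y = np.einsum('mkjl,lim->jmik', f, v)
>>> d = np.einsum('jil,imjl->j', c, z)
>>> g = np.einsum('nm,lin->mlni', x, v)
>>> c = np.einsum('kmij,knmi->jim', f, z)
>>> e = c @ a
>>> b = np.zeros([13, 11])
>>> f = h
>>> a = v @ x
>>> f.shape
()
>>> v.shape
(17, 3, 3)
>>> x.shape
(3, 11)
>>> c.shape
(17, 29, 11)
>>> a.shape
(17, 3, 11)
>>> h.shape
()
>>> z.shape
(3, 11, 11, 29)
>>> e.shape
(17, 29, 23)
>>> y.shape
(29, 3, 3, 11)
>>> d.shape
(11,)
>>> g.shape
(11, 17, 3, 3)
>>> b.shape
(13, 11)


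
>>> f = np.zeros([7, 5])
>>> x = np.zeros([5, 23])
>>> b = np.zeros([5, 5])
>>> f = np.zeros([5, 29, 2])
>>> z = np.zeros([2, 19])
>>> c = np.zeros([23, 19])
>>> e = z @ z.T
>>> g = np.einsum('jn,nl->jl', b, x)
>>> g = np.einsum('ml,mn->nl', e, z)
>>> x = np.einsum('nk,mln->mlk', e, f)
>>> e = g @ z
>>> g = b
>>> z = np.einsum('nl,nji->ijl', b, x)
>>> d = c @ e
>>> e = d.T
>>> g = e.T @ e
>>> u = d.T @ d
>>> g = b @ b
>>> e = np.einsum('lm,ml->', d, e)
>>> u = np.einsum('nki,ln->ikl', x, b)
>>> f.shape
(5, 29, 2)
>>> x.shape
(5, 29, 2)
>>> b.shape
(5, 5)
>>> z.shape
(2, 29, 5)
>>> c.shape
(23, 19)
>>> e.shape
()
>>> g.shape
(5, 5)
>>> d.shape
(23, 19)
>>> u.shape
(2, 29, 5)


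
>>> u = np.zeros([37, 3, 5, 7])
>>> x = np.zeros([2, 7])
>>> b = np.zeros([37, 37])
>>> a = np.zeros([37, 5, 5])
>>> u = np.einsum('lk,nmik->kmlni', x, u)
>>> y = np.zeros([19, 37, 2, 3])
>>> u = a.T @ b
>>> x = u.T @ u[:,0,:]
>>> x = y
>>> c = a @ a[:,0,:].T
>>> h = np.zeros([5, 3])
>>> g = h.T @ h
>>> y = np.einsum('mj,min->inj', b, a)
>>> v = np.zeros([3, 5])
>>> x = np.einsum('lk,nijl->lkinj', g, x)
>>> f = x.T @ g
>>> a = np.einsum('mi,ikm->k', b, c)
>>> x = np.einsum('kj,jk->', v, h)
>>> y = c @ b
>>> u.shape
(5, 5, 37)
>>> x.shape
()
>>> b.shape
(37, 37)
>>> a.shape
(5,)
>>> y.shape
(37, 5, 37)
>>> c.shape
(37, 5, 37)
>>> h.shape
(5, 3)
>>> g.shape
(3, 3)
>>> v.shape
(3, 5)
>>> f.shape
(2, 19, 37, 3, 3)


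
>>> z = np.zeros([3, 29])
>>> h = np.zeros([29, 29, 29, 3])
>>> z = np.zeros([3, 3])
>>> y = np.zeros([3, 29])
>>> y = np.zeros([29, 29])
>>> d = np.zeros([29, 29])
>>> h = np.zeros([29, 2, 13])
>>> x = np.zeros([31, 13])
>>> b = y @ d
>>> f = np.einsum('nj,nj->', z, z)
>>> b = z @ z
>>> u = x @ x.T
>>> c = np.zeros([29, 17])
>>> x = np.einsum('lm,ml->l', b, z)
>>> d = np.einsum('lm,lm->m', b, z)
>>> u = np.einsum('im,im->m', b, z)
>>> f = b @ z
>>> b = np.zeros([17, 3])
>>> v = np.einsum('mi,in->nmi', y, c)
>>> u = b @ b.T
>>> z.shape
(3, 3)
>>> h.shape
(29, 2, 13)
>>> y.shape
(29, 29)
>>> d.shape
(3,)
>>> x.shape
(3,)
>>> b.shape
(17, 3)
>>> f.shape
(3, 3)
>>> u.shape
(17, 17)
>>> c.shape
(29, 17)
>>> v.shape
(17, 29, 29)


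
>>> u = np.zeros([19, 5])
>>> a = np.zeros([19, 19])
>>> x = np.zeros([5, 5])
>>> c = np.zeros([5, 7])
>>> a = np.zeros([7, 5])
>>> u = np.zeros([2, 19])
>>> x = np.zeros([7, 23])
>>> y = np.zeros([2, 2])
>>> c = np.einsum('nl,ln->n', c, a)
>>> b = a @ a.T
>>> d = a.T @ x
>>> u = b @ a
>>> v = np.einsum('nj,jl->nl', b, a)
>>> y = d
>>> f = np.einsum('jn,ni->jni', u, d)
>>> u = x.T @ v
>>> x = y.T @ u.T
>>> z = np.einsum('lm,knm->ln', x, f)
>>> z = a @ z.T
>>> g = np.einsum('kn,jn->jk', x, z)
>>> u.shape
(23, 5)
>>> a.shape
(7, 5)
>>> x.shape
(23, 23)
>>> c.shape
(5,)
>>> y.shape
(5, 23)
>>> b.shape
(7, 7)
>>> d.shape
(5, 23)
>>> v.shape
(7, 5)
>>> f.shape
(7, 5, 23)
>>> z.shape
(7, 23)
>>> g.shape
(7, 23)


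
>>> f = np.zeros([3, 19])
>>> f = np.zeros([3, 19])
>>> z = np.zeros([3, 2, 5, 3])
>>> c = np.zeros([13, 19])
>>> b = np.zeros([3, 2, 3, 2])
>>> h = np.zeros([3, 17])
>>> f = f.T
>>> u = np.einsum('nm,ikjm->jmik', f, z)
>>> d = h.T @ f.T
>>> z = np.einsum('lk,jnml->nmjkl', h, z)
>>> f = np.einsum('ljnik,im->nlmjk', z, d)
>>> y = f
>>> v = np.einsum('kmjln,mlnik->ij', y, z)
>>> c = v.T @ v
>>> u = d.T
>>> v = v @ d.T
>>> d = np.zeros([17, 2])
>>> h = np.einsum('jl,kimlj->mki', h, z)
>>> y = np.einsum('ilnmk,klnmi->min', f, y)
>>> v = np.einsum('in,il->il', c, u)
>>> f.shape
(3, 2, 19, 5, 3)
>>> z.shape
(2, 5, 3, 17, 3)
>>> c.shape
(19, 19)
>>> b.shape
(3, 2, 3, 2)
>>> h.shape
(3, 2, 5)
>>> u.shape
(19, 17)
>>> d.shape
(17, 2)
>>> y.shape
(5, 3, 19)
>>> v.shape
(19, 17)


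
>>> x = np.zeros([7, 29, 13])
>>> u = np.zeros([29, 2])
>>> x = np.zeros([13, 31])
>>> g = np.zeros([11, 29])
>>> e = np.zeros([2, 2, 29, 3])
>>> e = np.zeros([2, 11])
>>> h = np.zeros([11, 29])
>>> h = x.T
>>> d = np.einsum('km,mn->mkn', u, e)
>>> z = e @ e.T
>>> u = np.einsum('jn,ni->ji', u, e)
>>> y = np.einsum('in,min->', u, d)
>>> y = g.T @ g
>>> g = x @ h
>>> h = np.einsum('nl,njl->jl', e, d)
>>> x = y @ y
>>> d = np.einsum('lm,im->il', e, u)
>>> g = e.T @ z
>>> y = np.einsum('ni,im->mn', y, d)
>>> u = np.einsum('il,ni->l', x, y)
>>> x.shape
(29, 29)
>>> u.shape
(29,)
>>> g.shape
(11, 2)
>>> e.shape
(2, 11)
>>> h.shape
(29, 11)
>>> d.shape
(29, 2)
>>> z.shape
(2, 2)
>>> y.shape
(2, 29)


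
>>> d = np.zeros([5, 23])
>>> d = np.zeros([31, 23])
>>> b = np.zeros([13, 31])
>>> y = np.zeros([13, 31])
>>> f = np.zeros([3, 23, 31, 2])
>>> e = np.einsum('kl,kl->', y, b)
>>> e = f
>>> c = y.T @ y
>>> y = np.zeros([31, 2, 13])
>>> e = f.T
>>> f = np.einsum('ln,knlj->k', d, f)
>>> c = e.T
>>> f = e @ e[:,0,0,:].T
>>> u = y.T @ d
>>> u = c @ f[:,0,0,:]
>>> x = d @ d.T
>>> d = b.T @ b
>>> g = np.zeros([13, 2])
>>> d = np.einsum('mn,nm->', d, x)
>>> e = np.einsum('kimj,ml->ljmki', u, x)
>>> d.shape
()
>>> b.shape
(13, 31)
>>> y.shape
(31, 2, 13)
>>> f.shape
(2, 31, 23, 2)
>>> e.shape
(31, 2, 31, 3, 23)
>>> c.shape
(3, 23, 31, 2)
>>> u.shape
(3, 23, 31, 2)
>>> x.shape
(31, 31)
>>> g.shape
(13, 2)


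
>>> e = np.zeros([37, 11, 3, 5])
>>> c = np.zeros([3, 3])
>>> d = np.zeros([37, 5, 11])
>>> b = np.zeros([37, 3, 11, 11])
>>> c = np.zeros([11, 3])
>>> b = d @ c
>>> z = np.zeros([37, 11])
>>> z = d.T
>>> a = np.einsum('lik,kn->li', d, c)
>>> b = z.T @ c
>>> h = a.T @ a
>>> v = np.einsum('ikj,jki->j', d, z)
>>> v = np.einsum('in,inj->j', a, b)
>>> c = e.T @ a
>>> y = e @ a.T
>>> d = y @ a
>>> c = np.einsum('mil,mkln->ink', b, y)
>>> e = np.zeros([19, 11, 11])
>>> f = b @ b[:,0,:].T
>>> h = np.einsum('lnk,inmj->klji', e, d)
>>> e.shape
(19, 11, 11)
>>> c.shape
(5, 37, 11)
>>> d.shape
(37, 11, 3, 5)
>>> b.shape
(37, 5, 3)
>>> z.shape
(11, 5, 37)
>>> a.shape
(37, 5)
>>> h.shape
(11, 19, 5, 37)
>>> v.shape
(3,)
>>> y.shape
(37, 11, 3, 37)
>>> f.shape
(37, 5, 37)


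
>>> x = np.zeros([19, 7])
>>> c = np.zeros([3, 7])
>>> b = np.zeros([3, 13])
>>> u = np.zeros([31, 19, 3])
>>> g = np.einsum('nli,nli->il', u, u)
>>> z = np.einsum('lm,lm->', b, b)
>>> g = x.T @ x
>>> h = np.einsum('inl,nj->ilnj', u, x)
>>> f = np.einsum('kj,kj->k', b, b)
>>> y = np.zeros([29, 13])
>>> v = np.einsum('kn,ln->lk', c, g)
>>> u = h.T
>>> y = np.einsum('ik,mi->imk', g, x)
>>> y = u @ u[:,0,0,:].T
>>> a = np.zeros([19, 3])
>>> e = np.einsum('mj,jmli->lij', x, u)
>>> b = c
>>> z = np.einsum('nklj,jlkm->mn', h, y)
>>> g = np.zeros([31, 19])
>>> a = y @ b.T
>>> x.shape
(19, 7)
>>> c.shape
(3, 7)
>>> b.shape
(3, 7)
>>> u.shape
(7, 19, 3, 31)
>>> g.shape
(31, 19)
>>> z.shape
(7, 31)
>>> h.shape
(31, 3, 19, 7)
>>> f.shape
(3,)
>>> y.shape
(7, 19, 3, 7)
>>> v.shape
(7, 3)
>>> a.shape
(7, 19, 3, 3)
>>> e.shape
(3, 31, 7)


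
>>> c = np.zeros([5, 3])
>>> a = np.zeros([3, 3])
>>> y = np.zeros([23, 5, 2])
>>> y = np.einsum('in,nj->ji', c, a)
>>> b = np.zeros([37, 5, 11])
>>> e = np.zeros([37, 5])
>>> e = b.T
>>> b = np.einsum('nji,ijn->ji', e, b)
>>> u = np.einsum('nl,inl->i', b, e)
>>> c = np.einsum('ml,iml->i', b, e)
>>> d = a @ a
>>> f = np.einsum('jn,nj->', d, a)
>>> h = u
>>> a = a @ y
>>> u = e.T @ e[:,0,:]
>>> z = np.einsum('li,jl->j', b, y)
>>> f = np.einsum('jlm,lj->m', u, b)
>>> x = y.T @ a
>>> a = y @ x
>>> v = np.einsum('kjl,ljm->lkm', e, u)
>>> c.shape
(11,)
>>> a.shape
(3, 5)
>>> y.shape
(3, 5)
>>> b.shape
(5, 37)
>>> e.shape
(11, 5, 37)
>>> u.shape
(37, 5, 37)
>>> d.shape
(3, 3)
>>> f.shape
(37,)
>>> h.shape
(11,)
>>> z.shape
(3,)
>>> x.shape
(5, 5)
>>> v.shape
(37, 11, 37)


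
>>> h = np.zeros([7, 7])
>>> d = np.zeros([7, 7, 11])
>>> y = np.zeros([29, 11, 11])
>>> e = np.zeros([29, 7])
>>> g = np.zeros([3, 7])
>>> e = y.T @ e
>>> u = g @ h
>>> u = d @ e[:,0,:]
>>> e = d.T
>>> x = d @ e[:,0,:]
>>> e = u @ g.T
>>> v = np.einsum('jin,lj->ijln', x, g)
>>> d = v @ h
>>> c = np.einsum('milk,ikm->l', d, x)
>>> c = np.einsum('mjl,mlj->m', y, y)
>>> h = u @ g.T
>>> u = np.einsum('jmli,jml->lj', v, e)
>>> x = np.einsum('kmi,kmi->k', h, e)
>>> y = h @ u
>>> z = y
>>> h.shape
(7, 7, 3)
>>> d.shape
(7, 7, 3, 7)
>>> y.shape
(7, 7, 7)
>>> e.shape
(7, 7, 3)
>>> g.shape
(3, 7)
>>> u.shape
(3, 7)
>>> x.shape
(7,)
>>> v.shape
(7, 7, 3, 7)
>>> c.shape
(29,)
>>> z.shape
(7, 7, 7)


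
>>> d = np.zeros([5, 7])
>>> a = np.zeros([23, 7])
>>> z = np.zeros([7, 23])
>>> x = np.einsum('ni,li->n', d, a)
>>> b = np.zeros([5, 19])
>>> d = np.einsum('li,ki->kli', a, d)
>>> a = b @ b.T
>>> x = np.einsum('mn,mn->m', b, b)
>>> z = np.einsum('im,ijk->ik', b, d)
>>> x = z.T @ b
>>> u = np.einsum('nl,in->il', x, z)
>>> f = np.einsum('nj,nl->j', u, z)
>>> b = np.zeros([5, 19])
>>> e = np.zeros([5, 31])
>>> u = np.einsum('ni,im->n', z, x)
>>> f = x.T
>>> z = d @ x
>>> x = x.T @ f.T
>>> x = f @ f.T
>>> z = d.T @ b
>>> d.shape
(5, 23, 7)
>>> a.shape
(5, 5)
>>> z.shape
(7, 23, 19)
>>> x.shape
(19, 19)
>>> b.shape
(5, 19)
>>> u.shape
(5,)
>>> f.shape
(19, 7)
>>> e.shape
(5, 31)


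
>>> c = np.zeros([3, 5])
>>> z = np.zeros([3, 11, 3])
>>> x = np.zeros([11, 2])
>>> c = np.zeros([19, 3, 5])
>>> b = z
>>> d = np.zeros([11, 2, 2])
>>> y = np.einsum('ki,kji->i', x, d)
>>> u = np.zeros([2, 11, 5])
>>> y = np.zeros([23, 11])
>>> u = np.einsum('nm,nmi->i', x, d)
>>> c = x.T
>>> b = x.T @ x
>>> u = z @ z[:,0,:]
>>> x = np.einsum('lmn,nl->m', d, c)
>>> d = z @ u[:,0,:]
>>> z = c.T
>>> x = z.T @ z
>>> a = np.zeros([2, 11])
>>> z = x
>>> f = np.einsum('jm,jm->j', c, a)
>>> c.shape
(2, 11)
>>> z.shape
(2, 2)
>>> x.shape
(2, 2)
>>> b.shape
(2, 2)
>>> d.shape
(3, 11, 3)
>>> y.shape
(23, 11)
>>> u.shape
(3, 11, 3)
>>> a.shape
(2, 11)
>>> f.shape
(2,)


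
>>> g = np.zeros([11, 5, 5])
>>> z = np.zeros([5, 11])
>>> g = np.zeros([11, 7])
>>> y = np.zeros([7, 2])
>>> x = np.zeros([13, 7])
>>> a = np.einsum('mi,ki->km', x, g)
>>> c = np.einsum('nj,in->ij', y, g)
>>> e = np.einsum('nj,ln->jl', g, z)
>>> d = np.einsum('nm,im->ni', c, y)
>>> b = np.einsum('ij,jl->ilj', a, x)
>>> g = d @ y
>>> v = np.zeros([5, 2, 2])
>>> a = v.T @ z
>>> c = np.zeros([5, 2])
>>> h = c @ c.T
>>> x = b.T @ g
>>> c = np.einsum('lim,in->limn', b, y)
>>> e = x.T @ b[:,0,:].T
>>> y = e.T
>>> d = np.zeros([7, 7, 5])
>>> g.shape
(11, 2)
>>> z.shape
(5, 11)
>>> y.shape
(11, 7, 2)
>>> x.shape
(13, 7, 2)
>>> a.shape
(2, 2, 11)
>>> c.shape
(11, 7, 13, 2)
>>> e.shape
(2, 7, 11)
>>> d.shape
(7, 7, 5)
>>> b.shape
(11, 7, 13)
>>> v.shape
(5, 2, 2)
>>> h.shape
(5, 5)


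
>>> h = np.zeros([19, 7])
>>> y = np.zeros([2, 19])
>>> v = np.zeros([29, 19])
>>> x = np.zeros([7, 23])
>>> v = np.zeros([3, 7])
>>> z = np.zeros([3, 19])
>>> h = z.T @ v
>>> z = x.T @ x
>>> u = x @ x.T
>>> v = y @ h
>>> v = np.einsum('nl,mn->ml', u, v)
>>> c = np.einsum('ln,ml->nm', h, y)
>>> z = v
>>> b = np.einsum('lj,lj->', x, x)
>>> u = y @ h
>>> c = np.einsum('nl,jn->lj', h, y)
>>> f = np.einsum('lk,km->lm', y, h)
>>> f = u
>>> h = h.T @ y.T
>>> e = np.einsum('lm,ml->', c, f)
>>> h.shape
(7, 2)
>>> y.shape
(2, 19)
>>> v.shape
(2, 7)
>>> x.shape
(7, 23)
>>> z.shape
(2, 7)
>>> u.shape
(2, 7)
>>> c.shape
(7, 2)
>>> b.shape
()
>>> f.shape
(2, 7)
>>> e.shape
()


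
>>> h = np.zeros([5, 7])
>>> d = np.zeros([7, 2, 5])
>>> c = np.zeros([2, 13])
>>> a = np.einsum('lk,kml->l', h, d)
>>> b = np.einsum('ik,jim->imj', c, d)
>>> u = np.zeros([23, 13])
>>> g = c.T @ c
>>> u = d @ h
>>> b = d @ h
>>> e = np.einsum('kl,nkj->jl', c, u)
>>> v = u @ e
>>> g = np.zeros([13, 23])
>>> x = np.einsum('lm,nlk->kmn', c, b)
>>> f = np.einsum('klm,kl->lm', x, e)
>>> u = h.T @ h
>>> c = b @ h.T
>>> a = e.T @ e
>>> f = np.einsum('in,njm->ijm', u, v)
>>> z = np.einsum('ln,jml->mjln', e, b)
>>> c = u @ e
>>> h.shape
(5, 7)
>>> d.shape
(7, 2, 5)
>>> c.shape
(7, 13)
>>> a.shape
(13, 13)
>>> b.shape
(7, 2, 7)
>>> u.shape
(7, 7)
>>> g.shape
(13, 23)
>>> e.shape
(7, 13)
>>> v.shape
(7, 2, 13)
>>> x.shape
(7, 13, 7)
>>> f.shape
(7, 2, 13)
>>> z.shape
(2, 7, 7, 13)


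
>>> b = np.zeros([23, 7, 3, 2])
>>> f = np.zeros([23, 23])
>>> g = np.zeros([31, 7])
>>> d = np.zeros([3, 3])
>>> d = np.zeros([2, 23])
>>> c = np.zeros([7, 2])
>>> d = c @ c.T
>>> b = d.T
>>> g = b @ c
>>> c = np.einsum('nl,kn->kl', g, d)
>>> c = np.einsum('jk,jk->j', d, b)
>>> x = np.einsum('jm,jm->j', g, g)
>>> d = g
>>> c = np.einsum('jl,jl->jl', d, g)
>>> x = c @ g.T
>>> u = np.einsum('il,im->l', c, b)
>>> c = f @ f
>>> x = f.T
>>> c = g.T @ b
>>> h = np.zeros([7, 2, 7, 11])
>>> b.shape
(7, 7)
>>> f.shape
(23, 23)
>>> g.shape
(7, 2)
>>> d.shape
(7, 2)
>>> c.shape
(2, 7)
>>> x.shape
(23, 23)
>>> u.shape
(2,)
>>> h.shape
(7, 2, 7, 11)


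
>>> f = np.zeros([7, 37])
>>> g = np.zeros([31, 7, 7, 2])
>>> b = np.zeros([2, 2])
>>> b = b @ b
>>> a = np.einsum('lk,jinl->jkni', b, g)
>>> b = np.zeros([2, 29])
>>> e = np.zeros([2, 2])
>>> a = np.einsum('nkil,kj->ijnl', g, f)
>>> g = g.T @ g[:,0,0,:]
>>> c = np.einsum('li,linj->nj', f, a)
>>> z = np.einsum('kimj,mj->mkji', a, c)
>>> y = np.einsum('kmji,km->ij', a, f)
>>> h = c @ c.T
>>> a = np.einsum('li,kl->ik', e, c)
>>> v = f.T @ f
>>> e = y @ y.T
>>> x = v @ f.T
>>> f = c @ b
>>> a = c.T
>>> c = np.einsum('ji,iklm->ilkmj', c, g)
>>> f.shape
(31, 29)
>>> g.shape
(2, 7, 7, 2)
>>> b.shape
(2, 29)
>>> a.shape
(2, 31)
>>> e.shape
(2, 2)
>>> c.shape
(2, 7, 7, 2, 31)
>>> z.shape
(31, 7, 2, 37)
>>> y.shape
(2, 31)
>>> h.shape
(31, 31)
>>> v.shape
(37, 37)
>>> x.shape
(37, 7)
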